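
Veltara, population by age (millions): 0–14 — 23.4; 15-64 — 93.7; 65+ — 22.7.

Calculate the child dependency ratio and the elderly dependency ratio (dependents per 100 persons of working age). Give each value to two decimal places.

Youth dependency ratio: 24.97
Old-age dependency ratio: 24.23

Youth dependency ratio = 23.4 / 93.7 × 100 = 24.97
Old-age dependency ratio = 22.7 / 93.7 × 100 = 24.23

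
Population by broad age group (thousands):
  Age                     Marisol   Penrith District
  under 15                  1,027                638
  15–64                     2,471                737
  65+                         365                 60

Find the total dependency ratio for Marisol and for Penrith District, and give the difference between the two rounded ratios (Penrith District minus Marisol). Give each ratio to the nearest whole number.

Marisol: 56
Penrith District: 95
Difference: +39

Marisol: (1,027 + 365) / 2,471 × 100 = 1,392 / 2,471 × 100 = 56
Penrith District: (638 + 60) / 737 × 100 = 698 / 737 × 100 = 95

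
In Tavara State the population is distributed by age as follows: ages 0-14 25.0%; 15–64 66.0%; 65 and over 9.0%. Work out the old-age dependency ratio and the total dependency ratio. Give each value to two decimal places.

Old-age dependency ratio: 13.64
Total dependency ratio: 51.52

Old-age dependency ratio = 9.0 / 66.0 × 100 = 13.64
Total dependency ratio = (25.0 + 9.0) / 66.0 × 100 = 34.0 / 66.0 × 100 = 51.52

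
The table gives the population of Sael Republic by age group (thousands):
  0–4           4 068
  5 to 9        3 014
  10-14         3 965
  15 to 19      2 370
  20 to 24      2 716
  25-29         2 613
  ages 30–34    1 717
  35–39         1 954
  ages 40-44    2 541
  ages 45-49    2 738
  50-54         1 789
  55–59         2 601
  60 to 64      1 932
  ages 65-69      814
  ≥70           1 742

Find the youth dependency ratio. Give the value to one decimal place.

Youth dependency ratio: 48.1

0–14: 4 068 + 3 014 + 3 965 = 11 047
15–64: 2 370 + 2 716 + 2 613 + 1 717 + 1 954 + 2 541 + 2 738 + 1 789 + 2 601 + 1 932 = 22 971
65+: 814 + 1 742 = 2 556
Youth dependency ratio = 11 047 / 22 971 × 100 = 48.1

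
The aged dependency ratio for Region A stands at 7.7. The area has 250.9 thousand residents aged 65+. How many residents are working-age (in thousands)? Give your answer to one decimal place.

Old-age dependency ratio = elderly / working-age × 100
7.7 = 250.9 / W × 100
⇒ 3,258.4

Working-age: 3,258.4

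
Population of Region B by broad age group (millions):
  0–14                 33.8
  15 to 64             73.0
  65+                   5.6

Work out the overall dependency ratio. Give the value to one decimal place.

Total dependency ratio = (33.8 + 5.6) / 73.0 × 100 = 39.4 / 73.0 × 100 = 54.0

Total dependency ratio: 54.0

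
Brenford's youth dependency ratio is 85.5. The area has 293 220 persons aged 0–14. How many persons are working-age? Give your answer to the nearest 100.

Youth dependency ratio = youth / working-age × 100
85.5 = 293 220 / W × 100
⇒ 342 900

Working-age: 342 900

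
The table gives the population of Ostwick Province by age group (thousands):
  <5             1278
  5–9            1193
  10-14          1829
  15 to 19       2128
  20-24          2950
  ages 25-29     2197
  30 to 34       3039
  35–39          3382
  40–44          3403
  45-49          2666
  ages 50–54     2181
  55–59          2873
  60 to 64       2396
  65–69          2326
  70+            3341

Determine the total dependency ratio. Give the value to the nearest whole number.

Total dependency ratio: 37

0–14: 1278 + 1193 + 1829 = 4300
15–64: 2128 + 2950 + 2197 + 3039 + 3382 + 3403 + 2666 + 2181 + 2873 + 2396 = 27215
65+: 2326 + 3341 = 5667
Total dependency ratio = (4300 + 5667) / 27215 × 100 = 9967 / 27215 × 100 = 37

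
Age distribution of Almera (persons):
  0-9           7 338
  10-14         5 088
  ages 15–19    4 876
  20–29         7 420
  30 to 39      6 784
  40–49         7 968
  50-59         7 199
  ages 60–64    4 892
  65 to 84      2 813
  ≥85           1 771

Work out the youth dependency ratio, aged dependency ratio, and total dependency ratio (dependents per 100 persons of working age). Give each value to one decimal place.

Youth dependency ratio: 31.7
Old-age dependency ratio: 11.7
Total dependency ratio: 43.5

0–14: 7 338 + 5 088 = 12 426
15–64: 4 876 + 7 420 + 6 784 + 7 968 + 7 199 + 4 892 = 39 139
65+: 2 813 + 1 771 = 4 584
Youth dependency ratio = 12 426 / 39 139 × 100 = 31.7
Old-age dependency ratio = 4 584 / 39 139 × 100 = 11.7
Total dependency ratio = (12 426 + 4 584) / 39 139 × 100 = 17 010 / 39 139 × 100 = 43.5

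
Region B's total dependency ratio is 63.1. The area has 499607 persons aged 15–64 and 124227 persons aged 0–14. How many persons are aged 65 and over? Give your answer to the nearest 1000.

Total dependency ratio = (youth + elderly) / working-age × 100
63.1 = (124227 + E) / 499607 × 100
⇒ 191000

Aged 65 and over: 191000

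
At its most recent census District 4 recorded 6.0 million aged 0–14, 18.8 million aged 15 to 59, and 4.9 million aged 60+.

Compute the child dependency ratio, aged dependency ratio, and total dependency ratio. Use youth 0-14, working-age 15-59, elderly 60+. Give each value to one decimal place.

Youth dependency ratio = 6.0 / 18.8 × 100 = 31.9
Old-age dependency ratio = 4.9 / 18.8 × 100 = 26.1
Total dependency ratio = (6.0 + 4.9) / 18.8 × 100 = 10.9 / 18.8 × 100 = 58.0

Youth dependency ratio: 31.9
Old-age dependency ratio: 26.1
Total dependency ratio: 58.0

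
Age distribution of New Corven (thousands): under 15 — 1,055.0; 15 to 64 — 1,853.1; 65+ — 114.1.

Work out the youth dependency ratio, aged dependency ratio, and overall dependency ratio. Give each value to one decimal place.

Youth dependency ratio: 56.9
Old-age dependency ratio: 6.2
Total dependency ratio: 63.1

Youth dependency ratio = 1,055.0 / 1,853.1 × 100 = 56.9
Old-age dependency ratio = 114.1 / 1,853.1 × 100 = 6.2
Total dependency ratio = (1,055.0 + 114.1) / 1,853.1 × 100 = 1,169.1 / 1,853.1 × 100 = 63.1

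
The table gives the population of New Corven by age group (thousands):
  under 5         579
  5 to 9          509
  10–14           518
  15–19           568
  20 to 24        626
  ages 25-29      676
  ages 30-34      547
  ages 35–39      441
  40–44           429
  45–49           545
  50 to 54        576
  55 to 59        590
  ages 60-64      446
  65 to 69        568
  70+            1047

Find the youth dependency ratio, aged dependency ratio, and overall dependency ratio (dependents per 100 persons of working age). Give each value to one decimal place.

0–14: 579 + 509 + 518 = 1606
15–64: 568 + 626 + 676 + 547 + 441 + 429 + 545 + 576 + 590 + 446 = 5444
65+: 568 + 1047 = 1615
Youth dependency ratio = 1606 / 5444 × 100 = 29.5
Old-age dependency ratio = 1615 / 5444 × 100 = 29.7
Total dependency ratio = (1606 + 1615) / 5444 × 100 = 3221 / 5444 × 100 = 59.2

Youth dependency ratio: 29.5
Old-age dependency ratio: 29.7
Total dependency ratio: 59.2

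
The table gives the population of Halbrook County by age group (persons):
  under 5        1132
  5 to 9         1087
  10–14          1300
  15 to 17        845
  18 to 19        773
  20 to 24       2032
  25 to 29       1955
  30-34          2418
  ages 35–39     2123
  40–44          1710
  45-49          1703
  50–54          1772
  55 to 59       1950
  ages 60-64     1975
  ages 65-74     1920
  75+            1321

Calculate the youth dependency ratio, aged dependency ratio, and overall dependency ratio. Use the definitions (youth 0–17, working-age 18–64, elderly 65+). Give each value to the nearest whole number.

Youth dependency ratio: 24
Old-age dependency ratio: 18
Total dependency ratio: 41

0–17: 1132 + 1087 + 1300 + 845 = 4364
18–64: 773 + 2032 + 1955 + 2418 + 2123 + 1710 + 1703 + 1772 + 1950 + 1975 = 18411
65+: 1920 + 1321 = 3241
Youth dependency ratio = 4364 / 18411 × 100 = 24
Old-age dependency ratio = 3241 / 18411 × 100 = 18
Total dependency ratio = (4364 + 3241) / 18411 × 100 = 7605 / 18411 × 100 = 41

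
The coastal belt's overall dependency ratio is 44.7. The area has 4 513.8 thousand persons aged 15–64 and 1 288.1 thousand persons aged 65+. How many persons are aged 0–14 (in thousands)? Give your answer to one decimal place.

Aged 0–14: 729.6

Total dependency ratio = (youth + elderly) / working-age × 100
44.7 = (Y + 1 288.1) / 4 513.8 × 100
⇒ 729.6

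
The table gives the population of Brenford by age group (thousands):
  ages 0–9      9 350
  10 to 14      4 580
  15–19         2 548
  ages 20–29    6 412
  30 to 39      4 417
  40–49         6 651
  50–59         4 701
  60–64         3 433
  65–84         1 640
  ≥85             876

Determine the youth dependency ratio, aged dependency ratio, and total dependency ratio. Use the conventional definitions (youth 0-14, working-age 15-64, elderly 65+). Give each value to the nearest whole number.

Youth dependency ratio: 49
Old-age dependency ratio: 9
Total dependency ratio: 58

0–14: 9 350 + 4 580 = 13 930
15–64: 2 548 + 6 412 + 4 417 + 6 651 + 4 701 + 3 433 = 28 162
65+: 1 640 + 876 = 2 516
Youth dependency ratio = 13 930 / 28 162 × 100 = 49
Old-age dependency ratio = 2 516 / 28 162 × 100 = 9
Total dependency ratio = (13 930 + 2 516) / 28 162 × 100 = 16 446 / 28 162 × 100 = 58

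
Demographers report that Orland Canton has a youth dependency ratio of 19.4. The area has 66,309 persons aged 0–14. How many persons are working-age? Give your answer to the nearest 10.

Youth dependency ratio = youth / working-age × 100
19.4 = 66,309 / W × 100
⇒ 341,800

Working-age: 341,800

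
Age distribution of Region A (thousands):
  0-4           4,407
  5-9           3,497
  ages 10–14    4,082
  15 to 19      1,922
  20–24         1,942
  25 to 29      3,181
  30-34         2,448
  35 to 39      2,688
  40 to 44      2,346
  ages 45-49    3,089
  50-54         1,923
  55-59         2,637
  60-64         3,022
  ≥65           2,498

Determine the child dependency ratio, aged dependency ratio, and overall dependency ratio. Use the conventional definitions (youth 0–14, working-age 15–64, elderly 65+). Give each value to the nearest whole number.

0–14: 4,407 + 3,497 + 4,082 = 11,986
15–64: 1,922 + 1,942 + 3,181 + 2,448 + 2,688 + 2,346 + 3,089 + 1,923 + 2,637 + 3,022 = 25,198
65+: 2,498
Youth dependency ratio = 11,986 / 25,198 × 100 = 48
Old-age dependency ratio = 2,498 / 25,198 × 100 = 10
Total dependency ratio = (11,986 + 2,498) / 25,198 × 100 = 14,484 / 25,198 × 100 = 57

Youth dependency ratio: 48
Old-age dependency ratio: 10
Total dependency ratio: 57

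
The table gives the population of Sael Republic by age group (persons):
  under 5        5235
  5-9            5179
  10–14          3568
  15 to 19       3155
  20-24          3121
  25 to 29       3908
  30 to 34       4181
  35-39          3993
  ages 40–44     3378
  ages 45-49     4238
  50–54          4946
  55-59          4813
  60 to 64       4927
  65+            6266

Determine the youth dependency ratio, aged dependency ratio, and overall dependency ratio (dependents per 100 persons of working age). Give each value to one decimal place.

0–14: 5235 + 5179 + 3568 = 13982
15–64: 3155 + 3121 + 3908 + 4181 + 3993 + 3378 + 4238 + 4946 + 4813 + 4927 = 40660
65+: 6266
Youth dependency ratio = 13982 / 40660 × 100 = 34.4
Old-age dependency ratio = 6266 / 40660 × 100 = 15.4
Total dependency ratio = (13982 + 6266) / 40660 × 100 = 20248 / 40660 × 100 = 49.8

Youth dependency ratio: 34.4
Old-age dependency ratio: 15.4
Total dependency ratio: 49.8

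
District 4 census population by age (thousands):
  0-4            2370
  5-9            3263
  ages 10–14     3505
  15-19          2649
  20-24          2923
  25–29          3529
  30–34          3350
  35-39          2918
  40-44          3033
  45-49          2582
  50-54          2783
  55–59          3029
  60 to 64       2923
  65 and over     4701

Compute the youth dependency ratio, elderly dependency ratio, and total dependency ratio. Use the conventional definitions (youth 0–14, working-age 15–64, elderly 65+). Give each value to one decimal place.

Youth dependency ratio: 30.7
Old-age dependency ratio: 15.8
Total dependency ratio: 46.6

0–14: 2370 + 3263 + 3505 = 9138
15–64: 2649 + 2923 + 3529 + 3350 + 2918 + 3033 + 2582 + 2783 + 3029 + 2923 = 29719
65+: 4701
Youth dependency ratio = 9138 / 29719 × 100 = 30.7
Old-age dependency ratio = 4701 / 29719 × 100 = 15.8
Total dependency ratio = (9138 + 4701) / 29719 × 100 = 13839 / 29719 × 100 = 46.6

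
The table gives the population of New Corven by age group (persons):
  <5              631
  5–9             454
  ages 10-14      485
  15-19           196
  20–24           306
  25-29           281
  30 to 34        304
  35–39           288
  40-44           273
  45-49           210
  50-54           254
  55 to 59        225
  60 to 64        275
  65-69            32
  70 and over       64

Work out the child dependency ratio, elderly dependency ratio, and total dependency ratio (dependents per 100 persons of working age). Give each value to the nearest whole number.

Youth dependency ratio: 60
Old-age dependency ratio: 4
Total dependency ratio: 64

0–14: 631 + 454 + 485 = 1570
15–64: 196 + 306 + 281 + 304 + 288 + 273 + 210 + 254 + 225 + 275 = 2612
65+: 32 + 64 = 96
Youth dependency ratio = 1570 / 2612 × 100 = 60
Old-age dependency ratio = 96 / 2612 × 100 = 4
Total dependency ratio = (1570 + 96) / 2612 × 100 = 1666 / 2612 × 100 = 64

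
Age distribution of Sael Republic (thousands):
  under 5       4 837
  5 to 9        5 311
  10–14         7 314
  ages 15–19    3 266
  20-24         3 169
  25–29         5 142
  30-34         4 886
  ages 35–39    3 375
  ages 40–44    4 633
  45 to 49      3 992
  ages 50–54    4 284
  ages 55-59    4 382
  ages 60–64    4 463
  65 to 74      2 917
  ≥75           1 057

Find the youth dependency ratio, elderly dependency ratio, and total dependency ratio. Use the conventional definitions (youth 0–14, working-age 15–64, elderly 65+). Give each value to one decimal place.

0–14: 4 837 + 5 311 + 7 314 = 17 462
15–64: 3 266 + 3 169 + 5 142 + 4 886 + 3 375 + 4 633 + 3 992 + 4 284 + 4 382 + 4 463 = 41 592
65+: 2 917 + 1 057 = 3 974
Youth dependency ratio = 17 462 / 41 592 × 100 = 42.0
Old-age dependency ratio = 3 974 / 41 592 × 100 = 9.6
Total dependency ratio = (17 462 + 3 974) / 41 592 × 100 = 21 436 / 41 592 × 100 = 51.5

Youth dependency ratio: 42.0
Old-age dependency ratio: 9.6
Total dependency ratio: 51.5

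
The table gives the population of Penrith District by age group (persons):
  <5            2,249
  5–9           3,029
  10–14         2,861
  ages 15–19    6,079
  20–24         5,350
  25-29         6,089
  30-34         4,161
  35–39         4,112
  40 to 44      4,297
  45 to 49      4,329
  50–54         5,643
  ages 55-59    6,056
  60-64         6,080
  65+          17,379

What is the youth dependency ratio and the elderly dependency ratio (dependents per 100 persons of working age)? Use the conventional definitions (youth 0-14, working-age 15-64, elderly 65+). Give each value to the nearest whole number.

0–14: 2,249 + 3,029 + 2,861 = 8,139
15–64: 6,079 + 5,350 + 6,089 + 4,161 + 4,112 + 4,297 + 4,329 + 5,643 + 6,056 + 6,080 = 52,196
65+: 17,379
Youth dependency ratio = 8,139 / 52,196 × 100 = 16
Old-age dependency ratio = 17,379 / 52,196 × 100 = 33

Youth dependency ratio: 16
Old-age dependency ratio: 33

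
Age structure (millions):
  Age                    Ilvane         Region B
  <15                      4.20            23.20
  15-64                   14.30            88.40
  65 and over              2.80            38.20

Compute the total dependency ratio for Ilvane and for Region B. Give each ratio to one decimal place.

Ilvane: 49.0
Region B: 69.5

Ilvane: (4.20 + 2.80) / 14.30 × 100 = 7.00 / 14.30 × 100 = 49.0
Region B: (23.20 + 38.20) / 88.40 × 100 = 61.40 / 88.40 × 100 = 69.5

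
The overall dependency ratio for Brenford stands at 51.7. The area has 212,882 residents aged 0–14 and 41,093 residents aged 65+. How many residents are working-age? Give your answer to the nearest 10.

Working-age: 491,250

Total dependency ratio = (youth + elderly) / working-age × 100
51.7 = (212,882 + 41,093) / W × 100
⇒ 491,250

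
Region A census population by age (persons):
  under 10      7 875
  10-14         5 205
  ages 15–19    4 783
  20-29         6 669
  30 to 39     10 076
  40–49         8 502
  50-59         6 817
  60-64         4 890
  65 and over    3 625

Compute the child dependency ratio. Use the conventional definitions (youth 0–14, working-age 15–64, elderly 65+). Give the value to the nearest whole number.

0–14: 7 875 + 5 205 = 13 080
15–64: 4 783 + 6 669 + 10 076 + 8 502 + 6 817 + 4 890 = 41 737
65+: 3 625
Youth dependency ratio = 13 080 / 41 737 × 100 = 31

Youth dependency ratio: 31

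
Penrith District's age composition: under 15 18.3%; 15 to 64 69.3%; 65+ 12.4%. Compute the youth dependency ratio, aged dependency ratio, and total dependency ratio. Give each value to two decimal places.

Youth dependency ratio = 18.3 / 69.3 × 100 = 26.41
Old-age dependency ratio = 12.4 / 69.3 × 100 = 17.89
Total dependency ratio = (18.3 + 12.4) / 69.3 × 100 = 30.7 / 69.3 × 100 = 44.30

Youth dependency ratio: 26.41
Old-age dependency ratio: 17.89
Total dependency ratio: 44.30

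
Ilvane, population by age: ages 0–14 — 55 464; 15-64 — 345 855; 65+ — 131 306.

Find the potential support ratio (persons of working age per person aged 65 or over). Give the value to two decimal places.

Potential support ratio = 345 855 / 131 306 = 2.63

Potential support ratio: 2.63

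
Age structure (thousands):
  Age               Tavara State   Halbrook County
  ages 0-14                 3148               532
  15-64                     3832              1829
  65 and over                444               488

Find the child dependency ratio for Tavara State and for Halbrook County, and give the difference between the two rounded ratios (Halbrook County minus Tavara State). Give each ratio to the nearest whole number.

Tavara State: 3148 / 3832 × 100 = 82
Halbrook County: 532 / 1829 × 100 = 29

Tavara State: 82
Halbrook County: 29
Difference: -53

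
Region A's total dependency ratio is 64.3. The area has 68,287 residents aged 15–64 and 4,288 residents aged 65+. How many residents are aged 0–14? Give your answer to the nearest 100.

Total dependency ratio = (youth + elderly) / working-age × 100
64.3 = (Y + 4,288) / 68,287 × 100
⇒ 39,600

Aged 0–14: 39,600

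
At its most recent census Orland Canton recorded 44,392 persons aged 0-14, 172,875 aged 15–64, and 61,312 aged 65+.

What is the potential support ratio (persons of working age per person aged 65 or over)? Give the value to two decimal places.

Potential support ratio = 172,875 / 61,312 = 2.82

Potential support ratio: 2.82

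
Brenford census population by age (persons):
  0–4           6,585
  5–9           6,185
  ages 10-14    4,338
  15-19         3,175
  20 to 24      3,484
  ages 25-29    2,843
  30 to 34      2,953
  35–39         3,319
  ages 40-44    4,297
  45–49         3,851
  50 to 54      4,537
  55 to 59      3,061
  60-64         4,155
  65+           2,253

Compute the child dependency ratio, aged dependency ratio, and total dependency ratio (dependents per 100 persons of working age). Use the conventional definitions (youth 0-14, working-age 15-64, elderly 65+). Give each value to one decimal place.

Youth dependency ratio: 48.0
Old-age dependency ratio: 6.3
Total dependency ratio: 54.3

0–14: 6,585 + 6,185 + 4,338 = 17,108
15–64: 3,175 + 3,484 + 2,843 + 2,953 + 3,319 + 4,297 + 3,851 + 4,537 + 3,061 + 4,155 = 35,675
65+: 2,253
Youth dependency ratio = 17,108 / 35,675 × 100 = 48.0
Old-age dependency ratio = 2,253 / 35,675 × 100 = 6.3
Total dependency ratio = (17,108 + 2,253) / 35,675 × 100 = 19,361 / 35,675 × 100 = 54.3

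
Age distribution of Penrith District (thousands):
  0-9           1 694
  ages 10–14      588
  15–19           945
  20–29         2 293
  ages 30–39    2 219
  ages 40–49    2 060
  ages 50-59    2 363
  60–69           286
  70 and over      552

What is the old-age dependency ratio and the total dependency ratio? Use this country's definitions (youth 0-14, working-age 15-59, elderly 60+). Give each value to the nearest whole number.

Old-age dependency ratio: 8
Total dependency ratio: 32

0–14: 1 694 + 588 = 2 282
15–59: 945 + 2 293 + 2 219 + 2 060 + 2 363 = 9 880
60+: 286 + 552 = 838
Old-age dependency ratio = 838 / 9 880 × 100 = 8
Total dependency ratio = (2 282 + 838) / 9 880 × 100 = 3 120 / 9 880 × 100 = 32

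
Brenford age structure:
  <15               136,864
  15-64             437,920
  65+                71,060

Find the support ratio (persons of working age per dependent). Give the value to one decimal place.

Support ratio = 437,920 / (136,864 + 71,060) = 437,920 / 207,924 = 2.1

Support ratio: 2.1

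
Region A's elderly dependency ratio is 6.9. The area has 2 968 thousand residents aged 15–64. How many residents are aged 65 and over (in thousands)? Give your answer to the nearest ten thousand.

Aged 65 and over: 200

Old-age dependency ratio = elderly / working-age × 100
6.9 = E / 2 968 × 100
⇒ 200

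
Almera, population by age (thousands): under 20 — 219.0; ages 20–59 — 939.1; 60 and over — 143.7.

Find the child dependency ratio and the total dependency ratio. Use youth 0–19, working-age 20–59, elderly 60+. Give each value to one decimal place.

Youth dependency ratio = 219.0 / 939.1 × 100 = 23.3
Total dependency ratio = (219.0 + 143.7) / 939.1 × 100 = 362.7 / 939.1 × 100 = 38.6

Youth dependency ratio: 23.3
Total dependency ratio: 38.6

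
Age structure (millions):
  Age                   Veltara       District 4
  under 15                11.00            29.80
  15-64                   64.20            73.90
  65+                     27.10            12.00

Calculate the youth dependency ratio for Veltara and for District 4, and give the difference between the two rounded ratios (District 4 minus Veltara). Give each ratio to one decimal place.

Veltara: 11.00 / 64.20 × 100 = 17.1
District 4: 29.80 / 73.90 × 100 = 40.3

Veltara: 17.1
District 4: 40.3
Difference: +23.2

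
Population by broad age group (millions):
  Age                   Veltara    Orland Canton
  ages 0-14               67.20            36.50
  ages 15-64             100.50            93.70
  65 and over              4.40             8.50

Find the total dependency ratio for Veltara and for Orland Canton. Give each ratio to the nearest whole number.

Veltara: 71
Orland Canton: 48

Veltara: (67.20 + 4.40) / 100.50 × 100 = 71.60 / 100.50 × 100 = 71
Orland Canton: (36.50 + 8.50) / 93.70 × 100 = 45.00 / 93.70 × 100 = 48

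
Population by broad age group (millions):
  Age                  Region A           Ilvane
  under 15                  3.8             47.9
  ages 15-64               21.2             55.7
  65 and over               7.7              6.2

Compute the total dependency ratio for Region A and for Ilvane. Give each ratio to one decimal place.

Region A: 54.2
Ilvane: 97.1

Region A: (3.8 + 7.7) / 21.2 × 100 = 11.5 / 21.2 × 100 = 54.2
Ilvane: (47.9 + 6.2) / 55.7 × 100 = 54.1 / 55.7 × 100 = 97.1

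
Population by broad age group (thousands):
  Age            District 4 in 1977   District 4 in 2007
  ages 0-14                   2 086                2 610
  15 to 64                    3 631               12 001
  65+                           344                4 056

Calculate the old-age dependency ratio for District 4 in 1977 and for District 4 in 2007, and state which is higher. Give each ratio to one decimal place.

District 4 in 1977: 344 / 3 631 × 100 = 9.5
District 4 in 2007: 4 056 / 12 001 × 100 = 33.8

District 4 in 1977: 9.5
District 4 in 2007: 33.8
Higher: District 4 in 2007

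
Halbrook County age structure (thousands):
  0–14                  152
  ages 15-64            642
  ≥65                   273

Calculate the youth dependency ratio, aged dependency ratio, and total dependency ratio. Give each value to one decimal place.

Youth dependency ratio = 152 / 642 × 100 = 23.7
Old-age dependency ratio = 273 / 642 × 100 = 42.5
Total dependency ratio = (152 + 273) / 642 × 100 = 425 / 642 × 100 = 66.2

Youth dependency ratio: 23.7
Old-age dependency ratio: 42.5
Total dependency ratio: 66.2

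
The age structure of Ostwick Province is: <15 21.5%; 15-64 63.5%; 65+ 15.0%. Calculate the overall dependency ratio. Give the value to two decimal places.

Total dependency ratio = (21.5 + 15.0) / 63.5 × 100 = 36.5 / 63.5 × 100 = 57.48

Total dependency ratio: 57.48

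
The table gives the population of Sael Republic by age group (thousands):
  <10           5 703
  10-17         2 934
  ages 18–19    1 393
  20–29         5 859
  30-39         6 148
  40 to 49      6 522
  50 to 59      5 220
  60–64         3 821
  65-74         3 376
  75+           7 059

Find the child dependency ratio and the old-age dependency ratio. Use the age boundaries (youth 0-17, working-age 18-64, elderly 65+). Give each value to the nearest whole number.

Youth dependency ratio: 30
Old-age dependency ratio: 36

0–17: 5 703 + 2 934 = 8 637
18–64: 1 393 + 5 859 + 6 148 + 6 522 + 5 220 + 3 821 = 28 963
65+: 3 376 + 7 059 = 10 435
Youth dependency ratio = 8 637 / 28 963 × 100 = 30
Old-age dependency ratio = 10 435 / 28 963 × 100 = 36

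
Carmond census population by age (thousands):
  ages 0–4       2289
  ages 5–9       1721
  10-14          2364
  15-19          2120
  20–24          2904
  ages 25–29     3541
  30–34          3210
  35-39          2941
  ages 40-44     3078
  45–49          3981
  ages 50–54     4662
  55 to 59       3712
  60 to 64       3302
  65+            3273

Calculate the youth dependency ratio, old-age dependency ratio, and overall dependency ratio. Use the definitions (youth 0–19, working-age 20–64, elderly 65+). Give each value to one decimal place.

Youth dependency ratio: 27.1
Old-age dependency ratio: 10.4
Total dependency ratio: 37.6

0–19: 2289 + 1721 + 2364 + 2120 = 8494
20–64: 2904 + 3541 + 3210 + 2941 + 3078 + 3981 + 4662 + 3712 + 3302 = 31331
65+: 3273
Youth dependency ratio = 8494 / 31331 × 100 = 27.1
Old-age dependency ratio = 3273 / 31331 × 100 = 10.4
Total dependency ratio = (8494 + 3273) / 31331 × 100 = 11767 / 31331 × 100 = 37.6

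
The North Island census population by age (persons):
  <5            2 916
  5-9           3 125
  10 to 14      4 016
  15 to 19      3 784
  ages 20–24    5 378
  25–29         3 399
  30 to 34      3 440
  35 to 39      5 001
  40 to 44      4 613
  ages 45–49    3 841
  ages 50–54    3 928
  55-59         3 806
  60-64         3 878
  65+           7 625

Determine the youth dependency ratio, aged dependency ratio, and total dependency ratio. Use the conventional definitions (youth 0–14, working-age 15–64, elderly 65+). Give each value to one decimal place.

Youth dependency ratio: 24.5
Old-age dependency ratio: 18.6
Total dependency ratio: 43.1

0–14: 2 916 + 3 125 + 4 016 = 10 057
15–64: 3 784 + 5 378 + 3 399 + 3 440 + 5 001 + 4 613 + 3 841 + 3 928 + 3 806 + 3 878 = 41 068
65+: 7 625
Youth dependency ratio = 10 057 / 41 068 × 100 = 24.5
Old-age dependency ratio = 7 625 / 41 068 × 100 = 18.6
Total dependency ratio = (10 057 + 7 625) / 41 068 × 100 = 17 682 / 41 068 × 100 = 43.1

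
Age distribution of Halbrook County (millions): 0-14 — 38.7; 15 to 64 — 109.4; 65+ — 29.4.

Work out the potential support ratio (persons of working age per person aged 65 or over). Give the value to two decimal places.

Potential support ratio = 109.4 / 29.4 = 3.72

Potential support ratio: 3.72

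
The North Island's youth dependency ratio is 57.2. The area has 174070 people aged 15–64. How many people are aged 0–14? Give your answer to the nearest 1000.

Youth dependency ratio = youth / working-age × 100
57.2 = Y / 174070 × 100
⇒ 100000

Aged 0–14: 100000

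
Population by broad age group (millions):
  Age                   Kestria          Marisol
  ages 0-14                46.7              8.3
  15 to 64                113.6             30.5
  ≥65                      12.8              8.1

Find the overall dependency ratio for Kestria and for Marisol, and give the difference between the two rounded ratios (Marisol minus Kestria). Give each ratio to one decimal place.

Kestria: (46.7 + 12.8) / 113.6 × 100 = 59.5 / 113.6 × 100 = 52.4
Marisol: (8.3 + 8.1) / 30.5 × 100 = 16.4 / 30.5 × 100 = 53.8

Kestria: 52.4
Marisol: 53.8
Difference: +1.4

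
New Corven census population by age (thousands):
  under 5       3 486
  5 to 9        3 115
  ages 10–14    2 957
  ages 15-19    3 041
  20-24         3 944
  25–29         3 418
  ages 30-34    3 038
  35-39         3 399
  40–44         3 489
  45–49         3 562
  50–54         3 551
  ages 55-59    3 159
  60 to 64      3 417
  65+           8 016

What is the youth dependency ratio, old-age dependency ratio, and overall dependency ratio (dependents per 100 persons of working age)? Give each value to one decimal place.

0–14: 3 486 + 3 115 + 2 957 = 9 558
15–64: 3 041 + 3 944 + 3 418 + 3 038 + 3 399 + 3 489 + 3 562 + 3 551 + 3 159 + 3 417 = 34 018
65+: 8 016
Youth dependency ratio = 9 558 / 34 018 × 100 = 28.1
Old-age dependency ratio = 8 016 / 34 018 × 100 = 23.6
Total dependency ratio = (9 558 + 8 016) / 34 018 × 100 = 17 574 / 34 018 × 100 = 51.7

Youth dependency ratio: 28.1
Old-age dependency ratio: 23.6
Total dependency ratio: 51.7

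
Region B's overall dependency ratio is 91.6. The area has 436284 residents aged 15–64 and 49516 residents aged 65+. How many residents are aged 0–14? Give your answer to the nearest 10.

Total dependency ratio = (youth + elderly) / working-age × 100
91.6 = (Y + 49516) / 436284 × 100
⇒ 350120

Aged 0–14: 350120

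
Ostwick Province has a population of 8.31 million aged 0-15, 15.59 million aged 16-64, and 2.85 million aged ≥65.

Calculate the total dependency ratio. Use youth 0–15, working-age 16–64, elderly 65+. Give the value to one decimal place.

Total dependency ratio: 71.6

Total dependency ratio = (8.31 + 2.85) / 15.59 × 100 = 11.16 / 15.59 × 100 = 71.6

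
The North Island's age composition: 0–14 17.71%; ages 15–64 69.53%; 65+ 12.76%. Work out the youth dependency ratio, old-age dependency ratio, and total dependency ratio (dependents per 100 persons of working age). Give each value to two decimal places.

Youth dependency ratio: 25.47
Old-age dependency ratio: 18.35
Total dependency ratio: 43.82

Youth dependency ratio = 17.71 / 69.53 × 100 = 25.47
Old-age dependency ratio = 12.76 / 69.53 × 100 = 18.35
Total dependency ratio = (17.71 + 12.76) / 69.53 × 100 = 30.47 / 69.53 × 100 = 43.82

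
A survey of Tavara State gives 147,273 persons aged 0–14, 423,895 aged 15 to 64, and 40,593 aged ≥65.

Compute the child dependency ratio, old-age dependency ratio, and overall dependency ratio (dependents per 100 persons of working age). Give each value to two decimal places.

Youth dependency ratio: 34.74
Old-age dependency ratio: 9.58
Total dependency ratio: 44.32

Youth dependency ratio = 147,273 / 423,895 × 100 = 34.74
Old-age dependency ratio = 40,593 / 423,895 × 100 = 9.58
Total dependency ratio = (147,273 + 40,593) / 423,895 × 100 = 187,866 / 423,895 × 100 = 44.32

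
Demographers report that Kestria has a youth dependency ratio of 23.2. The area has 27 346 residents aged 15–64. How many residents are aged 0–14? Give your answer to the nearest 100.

Youth dependency ratio = youth / working-age × 100
23.2 = Y / 27 346 × 100
⇒ 6 300

Aged 0–14: 6 300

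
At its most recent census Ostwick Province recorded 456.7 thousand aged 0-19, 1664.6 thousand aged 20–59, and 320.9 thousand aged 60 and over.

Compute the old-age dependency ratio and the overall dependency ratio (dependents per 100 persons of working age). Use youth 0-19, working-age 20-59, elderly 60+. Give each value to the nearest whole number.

Old-age dependency ratio: 19
Total dependency ratio: 47

Old-age dependency ratio = 320.9 / 1664.6 × 100 = 19
Total dependency ratio = (456.7 + 320.9) / 1664.6 × 100 = 777.6 / 1664.6 × 100 = 47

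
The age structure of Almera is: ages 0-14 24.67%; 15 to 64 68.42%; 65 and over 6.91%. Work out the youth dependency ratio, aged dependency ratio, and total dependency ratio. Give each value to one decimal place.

Youth dependency ratio: 36.1
Old-age dependency ratio: 10.1
Total dependency ratio: 46.2

Youth dependency ratio = 24.67 / 68.42 × 100 = 36.1
Old-age dependency ratio = 6.91 / 68.42 × 100 = 10.1
Total dependency ratio = (24.67 + 6.91) / 68.42 × 100 = 31.58 / 68.42 × 100 = 46.2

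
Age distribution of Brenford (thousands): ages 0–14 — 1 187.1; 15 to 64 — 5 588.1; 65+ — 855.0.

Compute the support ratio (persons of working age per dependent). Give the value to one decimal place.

Support ratio: 2.7

Support ratio = 5 588.1 / (1 187.1 + 855.0) = 5 588.1 / 2 042.1 = 2.7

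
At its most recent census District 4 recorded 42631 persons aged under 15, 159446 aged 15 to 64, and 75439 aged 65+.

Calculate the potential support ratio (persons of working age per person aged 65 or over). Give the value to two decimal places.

Potential support ratio = 159446 / 75439 = 2.11

Potential support ratio: 2.11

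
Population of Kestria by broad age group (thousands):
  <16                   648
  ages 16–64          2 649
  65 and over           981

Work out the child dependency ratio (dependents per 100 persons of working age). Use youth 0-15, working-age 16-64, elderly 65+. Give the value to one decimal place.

Youth dependency ratio = 648 / 2 649 × 100 = 24.5

Youth dependency ratio: 24.5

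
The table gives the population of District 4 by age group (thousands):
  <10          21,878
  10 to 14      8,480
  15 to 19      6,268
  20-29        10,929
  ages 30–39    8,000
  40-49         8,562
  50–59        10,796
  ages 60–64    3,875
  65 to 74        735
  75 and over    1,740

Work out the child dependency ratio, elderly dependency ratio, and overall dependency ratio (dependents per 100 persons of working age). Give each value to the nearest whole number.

0–14: 21,878 + 8,480 = 30,358
15–64: 6,268 + 10,929 + 8,000 + 8,562 + 10,796 + 3,875 = 48,430
65+: 735 + 1,740 = 2,475
Youth dependency ratio = 30,358 / 48,430 × 100 = 63
Old-age dependency ratio = 2,475 / 48,430 × 100 = 5
Total dependency ratio = (30,358 + 2,475) / 48,430 × 100 = 32,833 / 48,430 × 100 = 68

Youth dependency ratio: 63
Old-age dependency ratio: 5
Total dependency ratio: 68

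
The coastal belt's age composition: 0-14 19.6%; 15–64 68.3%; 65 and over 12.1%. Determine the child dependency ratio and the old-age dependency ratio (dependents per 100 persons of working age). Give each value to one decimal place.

Youth dependency ratio = 19.6 / 68.3 × 100 = 28.7
Old-age dependency ratio = 12.1 / 68.3 × 100 = 17.7

Youth dependency ratio: 28.7
Old-age dependency ratio: 17.7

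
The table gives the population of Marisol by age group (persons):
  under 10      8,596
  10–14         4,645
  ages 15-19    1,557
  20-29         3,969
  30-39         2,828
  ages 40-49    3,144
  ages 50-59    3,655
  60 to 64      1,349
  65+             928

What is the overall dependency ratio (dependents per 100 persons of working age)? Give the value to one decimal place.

0–14: 8,596 + 4,645 = 13,241
15–64: 1,557 + 3,969 + 2,828 + 3,144 + 3,655 + 1,349 = 16,502
65+: 928
Total dependency ratio = (13,241 + 928) / 16,502 × 100 = 14,169 / 16,502 × 100 = 85.9

Total dependency ratio: 85.9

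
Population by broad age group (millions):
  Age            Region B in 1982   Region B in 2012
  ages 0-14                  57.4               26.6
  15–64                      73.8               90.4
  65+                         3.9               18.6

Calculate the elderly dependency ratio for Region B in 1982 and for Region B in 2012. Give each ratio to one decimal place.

Region B in 1982: 3.9 / 73.8 × 100 = 5.3
Region B in 2012: 18.6 / 90.4 × 100 = 20.6

Region B in 1982: 5.3
Region B in 2012: 20.6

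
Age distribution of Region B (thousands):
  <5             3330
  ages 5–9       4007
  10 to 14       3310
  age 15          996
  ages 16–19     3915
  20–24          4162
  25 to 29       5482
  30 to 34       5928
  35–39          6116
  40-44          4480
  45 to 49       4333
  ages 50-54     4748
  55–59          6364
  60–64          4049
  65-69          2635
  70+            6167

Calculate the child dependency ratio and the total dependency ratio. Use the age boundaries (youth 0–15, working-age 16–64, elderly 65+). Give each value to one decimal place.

Youth dependency ratio: 23.5
Total dependency ratio: 41.2

0–15: 3330 + 4007 + 3310 + 996 = 11643
16–64: 3915 + 4162 + 5482 + 5928 + 6116 + 4480 + 4333 + 4748 + 6364 + 4049 = 49577
65+: 2635 + 6167 = 8802
Youth dependency ratio = 11643 / 49577 × 100 = 23.5
Total dependency ratio = (11643 + 8802) / 49577 × 100 = 20445 / 49577 × 100 = 41.2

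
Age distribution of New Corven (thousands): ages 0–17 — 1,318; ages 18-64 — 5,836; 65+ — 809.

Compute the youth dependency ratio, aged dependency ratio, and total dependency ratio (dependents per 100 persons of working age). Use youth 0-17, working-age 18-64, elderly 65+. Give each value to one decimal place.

Youth dependency ratio = 1,318 / 5,836 × 100 = 22.6
Old-age dependency ratio = 809 / 5,836 × 100 = 13.9
Total dependency ratio = (1,318 + 809) / 5,836 × 100 = 2,127 / 5,836 × 100 = 36.4

Youth dependency ratio: 22.6
Old-age dependency ratio: 13.9
Total dependency ratio: 36.4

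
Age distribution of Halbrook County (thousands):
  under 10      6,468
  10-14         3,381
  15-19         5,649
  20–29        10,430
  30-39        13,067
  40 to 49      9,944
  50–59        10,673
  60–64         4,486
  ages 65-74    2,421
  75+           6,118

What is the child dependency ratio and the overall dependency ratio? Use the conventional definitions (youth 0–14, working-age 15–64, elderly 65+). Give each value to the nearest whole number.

0–14: 6,468 + 3,381 = 9,849
15–64: 5,649 + 10,430 + 13,067 + 9,944 + 10,673 + 4,486 = 54,249
65+: 2,421 + 6,118 = 8,539
Youth dependency ratio = 9,849 / 54,249 × 100 = 18
Total dependency ratio = (9,849 + 8,539) / 54,249 × 100 = 18,388 / 54,249 × 100 = 34

Youth dependency ratio: 18
Total dependency ratio: 34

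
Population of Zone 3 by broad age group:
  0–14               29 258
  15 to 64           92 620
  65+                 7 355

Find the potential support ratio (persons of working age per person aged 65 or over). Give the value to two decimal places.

Potential support ratio = 92 620 / 7 355 = 12.59

Potential support ratio: 12.59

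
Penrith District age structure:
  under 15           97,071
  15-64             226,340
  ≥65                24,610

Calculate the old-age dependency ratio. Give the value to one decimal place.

Old-age dependency ratio: 10.9

Old-age dependency ratio = 24,610 / 226,340 × 100 = 10.9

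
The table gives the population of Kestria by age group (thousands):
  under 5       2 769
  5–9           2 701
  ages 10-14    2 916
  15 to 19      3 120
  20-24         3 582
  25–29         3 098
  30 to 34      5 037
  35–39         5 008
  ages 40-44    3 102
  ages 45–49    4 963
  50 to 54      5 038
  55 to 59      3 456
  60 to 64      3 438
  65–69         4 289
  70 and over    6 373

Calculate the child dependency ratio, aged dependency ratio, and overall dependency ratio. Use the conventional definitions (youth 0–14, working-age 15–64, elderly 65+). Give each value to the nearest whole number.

0–14: 2 769 + 2 701 + 2 916 = 8 386
15–64: 3 120 + 3 582 + 3 098 + 5 037 + 5 008 + 3 102 + 4 963 + 5 038 + 3 456 + 3 438 = 39 842
65+: 4 289 + 6 373 = 10 662
Youth dependency ratio = 8 386 / 39 842 × 100 = 21
Old-age dependency ratio = 10 662 / 39 842 × 100 = 27
Total dependency ratio = (8 386 + 10 662) / 39 842 × 100 = 19 048 / 39 842 × 100 = 48

Youth dependency ratio: 21
Old-age dependency ratio: 27
Total dependency ratio: 48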